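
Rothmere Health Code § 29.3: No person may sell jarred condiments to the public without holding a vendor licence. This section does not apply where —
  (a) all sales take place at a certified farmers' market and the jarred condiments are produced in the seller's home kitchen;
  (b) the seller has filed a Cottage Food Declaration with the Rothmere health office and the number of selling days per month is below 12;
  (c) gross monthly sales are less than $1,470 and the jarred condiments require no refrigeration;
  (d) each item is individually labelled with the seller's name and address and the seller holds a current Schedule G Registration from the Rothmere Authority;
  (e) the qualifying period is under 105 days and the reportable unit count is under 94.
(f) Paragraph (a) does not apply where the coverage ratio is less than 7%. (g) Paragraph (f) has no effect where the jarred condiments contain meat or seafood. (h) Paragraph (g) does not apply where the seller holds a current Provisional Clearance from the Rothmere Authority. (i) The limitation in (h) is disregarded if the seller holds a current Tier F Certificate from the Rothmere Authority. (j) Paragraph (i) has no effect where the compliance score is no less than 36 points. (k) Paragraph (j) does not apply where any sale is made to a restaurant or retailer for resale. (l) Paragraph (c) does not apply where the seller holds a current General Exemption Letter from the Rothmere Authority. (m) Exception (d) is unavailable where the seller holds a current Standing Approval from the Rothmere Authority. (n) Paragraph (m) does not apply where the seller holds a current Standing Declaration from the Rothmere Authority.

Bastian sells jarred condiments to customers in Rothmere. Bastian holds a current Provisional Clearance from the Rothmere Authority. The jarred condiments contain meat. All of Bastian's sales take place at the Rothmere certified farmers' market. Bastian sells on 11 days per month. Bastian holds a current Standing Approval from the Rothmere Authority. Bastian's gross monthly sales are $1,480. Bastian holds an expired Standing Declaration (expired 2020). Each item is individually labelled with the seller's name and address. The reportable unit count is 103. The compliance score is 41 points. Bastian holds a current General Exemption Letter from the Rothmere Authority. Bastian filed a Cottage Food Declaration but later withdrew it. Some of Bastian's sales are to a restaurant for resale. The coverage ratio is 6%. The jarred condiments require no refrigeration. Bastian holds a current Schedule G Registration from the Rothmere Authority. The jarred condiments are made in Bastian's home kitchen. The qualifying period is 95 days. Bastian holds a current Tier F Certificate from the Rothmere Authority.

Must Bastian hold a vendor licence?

All of (a)'s requirements are met (all sales are at a certified farmers' market; the jarred condiments are home-kitchen produced). Under paragraphs (f)–(k): (f) would limit (a) — the coverage ratio is 6%, less than the 7% limit — but (g) sets (f) aside: (g) operates against (f): the jarred condiments contain meat. (h) would limit (g) — a current Provisional Clearance is held — but (i) sets (h) aside: (i) operates against (h): a current Tier F Certificate is held. (j) is triggered (the compliance score is 41 points, meeting the 36 points threshold), but yields to (k): (k) is engaged — some sales are to a restaurant for resale. So (a) applies.
Exception (b) requires that the seller has filed a Cottage Food Declaration with the Rothmere health office; but the Cottage Food Declaration was withdrawn, so (b) is unavailable.
Exception (c) fails — gross monthly sales are $1,480, not less than $1,470.
Exception (d) is satisfied on its face — items are individually labelled; a current Schedule G Registration is held. Turning to paragraphs (m)–(n): (m) is triggered — a current Standing Approval is held. (n), which would lift (m), does not operate here — the Standing Declaration is not current. Exception (d) does not apply.
Exception (e) fails — the reportable unit count is 103, not under 94.

No — exception (a) applies; Bastian is not required to hold a vendor licence.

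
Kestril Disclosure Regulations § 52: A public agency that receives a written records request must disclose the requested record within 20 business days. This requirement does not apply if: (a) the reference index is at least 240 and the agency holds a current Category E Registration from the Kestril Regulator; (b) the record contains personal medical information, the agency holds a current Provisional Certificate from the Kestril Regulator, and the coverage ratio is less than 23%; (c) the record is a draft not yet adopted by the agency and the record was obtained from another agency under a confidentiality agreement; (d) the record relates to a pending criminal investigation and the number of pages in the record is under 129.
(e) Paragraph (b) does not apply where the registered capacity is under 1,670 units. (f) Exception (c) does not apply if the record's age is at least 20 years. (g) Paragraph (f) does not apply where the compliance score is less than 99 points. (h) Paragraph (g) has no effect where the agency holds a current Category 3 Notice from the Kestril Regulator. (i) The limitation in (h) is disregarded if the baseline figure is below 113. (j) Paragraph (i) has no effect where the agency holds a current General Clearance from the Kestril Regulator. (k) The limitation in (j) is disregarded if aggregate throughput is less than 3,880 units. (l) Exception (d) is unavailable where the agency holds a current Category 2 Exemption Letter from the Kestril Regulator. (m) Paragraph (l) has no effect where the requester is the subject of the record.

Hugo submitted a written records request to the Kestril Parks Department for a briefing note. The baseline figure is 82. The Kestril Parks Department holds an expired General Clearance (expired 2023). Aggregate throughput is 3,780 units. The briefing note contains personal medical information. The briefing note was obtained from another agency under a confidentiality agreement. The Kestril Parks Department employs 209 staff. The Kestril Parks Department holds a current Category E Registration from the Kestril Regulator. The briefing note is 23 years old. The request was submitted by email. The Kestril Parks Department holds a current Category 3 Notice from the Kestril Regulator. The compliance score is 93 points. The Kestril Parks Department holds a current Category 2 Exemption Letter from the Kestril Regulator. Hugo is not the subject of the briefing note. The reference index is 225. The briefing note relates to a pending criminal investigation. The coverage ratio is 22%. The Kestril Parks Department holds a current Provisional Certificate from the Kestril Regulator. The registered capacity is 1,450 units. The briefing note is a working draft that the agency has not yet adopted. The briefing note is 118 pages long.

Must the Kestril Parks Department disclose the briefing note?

No — exception (c) applies; the Kestril Parks Department is not required to disclose the briefing note.

Exception (a) does not apply: the reference index is 225, short of 240.
Exception (b)'s conditions are all satisfied: the briefing note contains personal medical information; a current Provisional Certificate is held; the coverage ratio is 22%, less than the 23% limit. But: (e) operates against (b): the registered capacity is 1,450 units, under the 1,670 units limit. Exception (b) does not apply.
Exception (c): the briefing note is an unadopted draft; the briefing note was obtained under a confidentiality agreement — every condition holds. Applying paragraphs (f)–(k): (f) would limit (c) — the record's age is 23 years, meeting the 20 years threshold — but (g) sets (f) aside: (g) operates against (f): the compliance score is 93 points, less than the 99 points limit. (h) would limit (g) — a current Category 3 Notice is held — but (i) sets (h) aside: (i) applies — the baseline figure is 82, below the 113 limit. (j), which would lift (i), is not triggered — there is no General Clearance in force. Exception (c) stands.
Exception (d) is satisfied on its face — the briefing note relates to a pending investigation; the number of pages in the record is 118, under the 129 limit. But applying paragraphs (l)–(m): (l) is engaged — a current Category 2 Exemption Letter is held. (m), which would lift (l), does not operate here — Hugo is not the subject of the briefing note. (d) is therefore removed.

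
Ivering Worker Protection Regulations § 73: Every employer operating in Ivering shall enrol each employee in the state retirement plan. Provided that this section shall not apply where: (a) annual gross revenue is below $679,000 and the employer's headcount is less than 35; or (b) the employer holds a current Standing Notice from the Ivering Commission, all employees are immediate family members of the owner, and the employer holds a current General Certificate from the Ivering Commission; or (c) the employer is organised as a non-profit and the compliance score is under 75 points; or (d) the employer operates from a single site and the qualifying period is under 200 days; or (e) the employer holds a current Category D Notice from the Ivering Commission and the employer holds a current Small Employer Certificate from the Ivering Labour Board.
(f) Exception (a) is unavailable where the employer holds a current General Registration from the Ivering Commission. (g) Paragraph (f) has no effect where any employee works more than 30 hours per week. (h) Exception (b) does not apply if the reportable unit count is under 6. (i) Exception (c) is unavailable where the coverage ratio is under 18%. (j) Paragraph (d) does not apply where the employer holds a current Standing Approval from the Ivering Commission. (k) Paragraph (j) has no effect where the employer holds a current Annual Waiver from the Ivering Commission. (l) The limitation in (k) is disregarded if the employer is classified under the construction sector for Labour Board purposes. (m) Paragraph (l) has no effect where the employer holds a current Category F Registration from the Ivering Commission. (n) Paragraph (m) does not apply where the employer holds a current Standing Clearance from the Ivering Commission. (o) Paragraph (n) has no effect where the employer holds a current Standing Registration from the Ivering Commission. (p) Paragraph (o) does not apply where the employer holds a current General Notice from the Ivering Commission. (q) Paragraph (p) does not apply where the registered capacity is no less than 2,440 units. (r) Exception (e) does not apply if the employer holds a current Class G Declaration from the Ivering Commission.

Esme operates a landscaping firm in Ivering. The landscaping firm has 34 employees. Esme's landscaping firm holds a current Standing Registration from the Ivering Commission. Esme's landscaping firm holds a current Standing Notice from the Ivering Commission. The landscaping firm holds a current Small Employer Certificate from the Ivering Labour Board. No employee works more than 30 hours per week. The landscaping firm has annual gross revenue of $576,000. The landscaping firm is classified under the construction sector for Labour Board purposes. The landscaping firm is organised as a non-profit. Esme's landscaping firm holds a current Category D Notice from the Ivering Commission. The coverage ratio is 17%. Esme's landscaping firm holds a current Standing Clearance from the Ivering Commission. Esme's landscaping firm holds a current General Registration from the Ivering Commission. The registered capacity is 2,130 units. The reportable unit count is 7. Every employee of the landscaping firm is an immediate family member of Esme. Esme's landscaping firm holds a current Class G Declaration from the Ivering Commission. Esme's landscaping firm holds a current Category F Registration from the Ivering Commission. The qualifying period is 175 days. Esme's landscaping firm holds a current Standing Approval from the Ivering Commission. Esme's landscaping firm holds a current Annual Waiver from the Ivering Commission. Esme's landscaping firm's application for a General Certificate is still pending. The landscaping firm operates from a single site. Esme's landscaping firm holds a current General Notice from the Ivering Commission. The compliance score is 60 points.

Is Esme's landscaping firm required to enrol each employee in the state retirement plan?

All of (a)'s requirements are met (annual gross revenue is $576,000, below the $679,000 limit; the employer's headcount is 34, less than the 35 limit). However, paragraphs (f)–(g) must be considered: (f) operates against (a): a current General Registration is held. (g) is inapplicable (no employee exceeds 30 hours/week), so (f) stands. (a) is therefore removed.
Exception (b) fails — the General Certificate is not current.
Exception (c)'s conditions are all satisfied: the employer is a non-profit; the compliance score is 60 points, under the 75 points limit. However, paragraph (i) must be considered: (i) operates against (c): the coverage ratio is 17%, under the 18% limit. (c) is therefore removed.
Exception (d): the employer operates from a single site; the qualifying period is 175 days, under the 200 days limit — every condition holds. Turning to paragraphs (j)–(q): (j) operates against (d): a current Standing Approval is held. (k) is engaged (a current Annual Waiver is held), but is set aside by (l): (l) operates against (k): the landscaping firm is classified under the construction sector. (m) is engaged (a current Category F Registration is held), but is overridden by (n): (n) operates against (m): a current Standing Clearance is held. (o) would limit (n) — a current Standing Registration is held — but (p) sets (o) aside: (p) operates against (o): a current General Notice is held. (q) is inapplicable (the registered capacity is 2,130 units, short of 2,440 units), so (p) stands. (d) is therefore removed.
Exception (e)'s conditions are all satisfied: a current Category D Notice is held; a current Small Employer Certificate is held. However, paragraph (r) must be considered: (r) operates against (e): a current Class G Declaration is held. (e) is therefore removed.
No exception is made out. Esme's landscaping firm falls within the general rule.

Yes — Esme's landscaping firm must enrol each employee in the state retirement plan.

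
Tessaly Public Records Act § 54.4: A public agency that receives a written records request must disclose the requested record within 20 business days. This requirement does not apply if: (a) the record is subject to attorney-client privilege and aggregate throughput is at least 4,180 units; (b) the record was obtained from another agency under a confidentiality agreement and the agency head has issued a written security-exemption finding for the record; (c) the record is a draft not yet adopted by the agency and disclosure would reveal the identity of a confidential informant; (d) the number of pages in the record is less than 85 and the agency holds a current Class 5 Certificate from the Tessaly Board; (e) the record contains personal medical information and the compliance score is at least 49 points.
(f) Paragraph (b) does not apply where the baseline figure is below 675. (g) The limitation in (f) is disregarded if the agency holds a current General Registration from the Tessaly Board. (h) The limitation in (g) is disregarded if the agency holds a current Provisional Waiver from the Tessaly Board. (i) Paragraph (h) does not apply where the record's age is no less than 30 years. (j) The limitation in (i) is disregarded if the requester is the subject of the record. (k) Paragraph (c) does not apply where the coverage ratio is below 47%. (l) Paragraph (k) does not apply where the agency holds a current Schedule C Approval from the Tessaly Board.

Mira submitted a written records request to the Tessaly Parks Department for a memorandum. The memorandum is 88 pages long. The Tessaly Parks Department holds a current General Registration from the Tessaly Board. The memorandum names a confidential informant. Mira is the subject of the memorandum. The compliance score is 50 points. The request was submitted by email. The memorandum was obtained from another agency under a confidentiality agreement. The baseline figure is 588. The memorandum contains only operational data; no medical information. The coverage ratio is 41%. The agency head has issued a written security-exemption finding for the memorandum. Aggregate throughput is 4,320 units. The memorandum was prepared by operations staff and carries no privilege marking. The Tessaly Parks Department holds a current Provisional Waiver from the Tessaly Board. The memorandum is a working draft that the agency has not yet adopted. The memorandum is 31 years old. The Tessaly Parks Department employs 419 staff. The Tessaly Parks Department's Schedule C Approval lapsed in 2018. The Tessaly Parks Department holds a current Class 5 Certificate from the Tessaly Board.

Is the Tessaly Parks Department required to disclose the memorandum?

Yes — the Tessaly Parks Department must disclose the memorandum.

Exception (a) requires that the record is subject to attorney-client privilege; but the memorandum carries no privilege marking, so (a) is unavailable.
Exception (b)'s conditions are all satisfied: the memorandum was obtained under a confidentiality agreement; a written security-exemption finding has been issued. However, paragraphs (f)–(j) must be considered: (f) is triggered — the baseline figure is 588, below the 675 limit. (g) applies (a current General Registration is held), but yields to (h): (h) applies — a current Provisional Waiver is held. (i) operates (the record's age is 31 years, meeting the 30 years threshold), but is displaced by (j): (j) operates against (i): Mira is the subject of the memorandum. So (b) is unavailable.
Exception (c): the memorandum is an unadopted draft; the memorandum names a confidential informant — every condition holds. Turning to paragraphs (k)–(l): (k) applies — the coverage ratio is 41%, below the 47% limit. (l) does not operate here (there is no Schedule C Approval in force), so (k) stands. So (c) is unavailable.
Exception (d) requires that the number of pages in the record is less than 85; but the number of pages in the record is 88, not less than 85, so (d) is unavailable.
Exception (e) requires that the record contains personal medical information; but the memorandum contains only operational data, so (e) is unavailable.
No exception is made out. the Tessaly Parks Department falls within the general rule.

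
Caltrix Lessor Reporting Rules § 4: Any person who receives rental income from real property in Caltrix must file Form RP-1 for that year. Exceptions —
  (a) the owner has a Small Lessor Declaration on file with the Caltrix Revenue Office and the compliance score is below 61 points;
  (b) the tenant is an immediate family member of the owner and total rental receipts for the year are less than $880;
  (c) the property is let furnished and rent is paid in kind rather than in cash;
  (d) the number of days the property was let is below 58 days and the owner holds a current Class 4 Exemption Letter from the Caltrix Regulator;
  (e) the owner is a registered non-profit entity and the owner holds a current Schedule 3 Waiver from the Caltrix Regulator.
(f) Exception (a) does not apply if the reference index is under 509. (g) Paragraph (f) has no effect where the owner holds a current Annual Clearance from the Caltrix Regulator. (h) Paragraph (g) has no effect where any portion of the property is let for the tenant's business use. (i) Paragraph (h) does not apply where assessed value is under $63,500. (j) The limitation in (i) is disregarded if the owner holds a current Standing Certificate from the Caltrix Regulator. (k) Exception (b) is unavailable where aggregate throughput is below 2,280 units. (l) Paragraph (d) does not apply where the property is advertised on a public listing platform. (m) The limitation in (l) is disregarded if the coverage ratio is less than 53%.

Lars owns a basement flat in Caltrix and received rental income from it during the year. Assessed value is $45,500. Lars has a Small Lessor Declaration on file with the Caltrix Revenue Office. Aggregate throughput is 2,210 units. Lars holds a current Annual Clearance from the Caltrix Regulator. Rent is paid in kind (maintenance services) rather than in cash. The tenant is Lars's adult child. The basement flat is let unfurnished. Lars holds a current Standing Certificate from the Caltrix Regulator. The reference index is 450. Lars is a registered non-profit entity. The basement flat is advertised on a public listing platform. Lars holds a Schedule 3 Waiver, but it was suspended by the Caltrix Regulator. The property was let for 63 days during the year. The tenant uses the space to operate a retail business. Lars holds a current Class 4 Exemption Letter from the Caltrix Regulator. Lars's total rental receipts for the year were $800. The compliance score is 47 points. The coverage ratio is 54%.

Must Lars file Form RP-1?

Exception (a)'s conditions are all satisfied: a Small Lessor Declaration is on file; the compliance score is 47 points, below the 61 points limit. But: (f) operates against (a): the reference index is 450, under the 509 limit. (g) operates (a current Annual Clearance is held), but is displaced by (h): (h) applies — the space is let for business use. (i) would limit (h) — assessed value is $45,500, under the $63,500 limit — but (j) sets (i) aside: (j) operates against (i): a current Standing Certificate is held. So (a) is unavailable.
Exception (b) is satisfied on its face — the tenant is an immediate family member; total rental receipts for the year are $800, less than the $880 limit. However, paragraph (k) must be considered: (k) is engaged — aggregate throughput is 2,210 units, below the 2,280 units limit. Exception (b) does not apply.
Exception (c) does not apply: the property is let unfurnished.
Exception (d) fails — the number of days the property was let is 63 days, not below 58 days.
Exception (e) requires that the owner holds a current Schedule 3 Waiver from the Caltrix Regulator; but no current Schedule 3 Waiver is held, so (e) is unavailable.
None of the exceptions is available; § 4 applies in full.

Yes — Lars must file Form RP-1.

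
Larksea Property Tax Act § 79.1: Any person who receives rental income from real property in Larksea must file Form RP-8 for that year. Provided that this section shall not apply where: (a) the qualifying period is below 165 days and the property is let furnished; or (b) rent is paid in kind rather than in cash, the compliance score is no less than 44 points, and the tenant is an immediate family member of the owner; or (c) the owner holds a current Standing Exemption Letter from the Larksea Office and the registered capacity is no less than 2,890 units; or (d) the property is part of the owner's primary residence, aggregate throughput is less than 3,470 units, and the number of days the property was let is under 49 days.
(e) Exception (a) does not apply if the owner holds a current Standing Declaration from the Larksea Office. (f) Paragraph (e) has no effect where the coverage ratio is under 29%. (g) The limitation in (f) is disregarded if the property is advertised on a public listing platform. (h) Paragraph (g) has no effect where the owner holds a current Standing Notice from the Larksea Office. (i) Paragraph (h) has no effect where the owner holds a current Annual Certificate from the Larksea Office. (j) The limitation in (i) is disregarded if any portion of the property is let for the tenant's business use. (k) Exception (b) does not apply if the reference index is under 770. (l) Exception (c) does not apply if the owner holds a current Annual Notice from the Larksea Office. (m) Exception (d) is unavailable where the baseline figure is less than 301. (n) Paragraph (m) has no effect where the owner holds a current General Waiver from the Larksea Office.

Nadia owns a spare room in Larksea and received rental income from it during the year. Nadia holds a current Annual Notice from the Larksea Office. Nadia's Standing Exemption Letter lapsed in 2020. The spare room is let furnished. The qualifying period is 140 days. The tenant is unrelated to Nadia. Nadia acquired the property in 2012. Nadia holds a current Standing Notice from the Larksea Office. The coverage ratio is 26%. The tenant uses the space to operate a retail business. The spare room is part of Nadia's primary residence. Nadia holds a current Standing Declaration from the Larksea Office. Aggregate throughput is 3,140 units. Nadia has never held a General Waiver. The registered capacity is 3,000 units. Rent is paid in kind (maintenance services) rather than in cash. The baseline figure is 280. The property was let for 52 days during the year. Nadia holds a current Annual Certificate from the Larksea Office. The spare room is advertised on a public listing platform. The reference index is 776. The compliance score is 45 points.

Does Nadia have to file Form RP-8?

No — exception (a) applies; Nadia is not required to file Form RP-8.

Exception (a): the qualifying period is 140 days, below the 165 days limit; the property is let furnished — every condition holds. Applying paragraphs (e)–(j): (e) would limit (a) — a current Standing Declaration is held — but (f) sets (e) aside: (f) is engaged — the coverage ratio is 26%, under the 29% limit. (g) operates (the property is publicly advertised), but is set aside by (h): (h) operates against (g): a current Standing Notice is held. (i) would limit (h) — a current Annual Certificate is held — but (j) sets (i) aside: (j) operates against (i): the space is let for business use. (a) remains available.
Exception (b) fails — the tenant is unrelated to the owner.
Exception (c) requires that the owner holds a current Standing Exemption Letter from the Larksea Office; but there is no Standing Exemption Letter in force, so (c) is unavailable.
Exception (d) does not apply: the number of days the property was let is 52 days, not under 49 days.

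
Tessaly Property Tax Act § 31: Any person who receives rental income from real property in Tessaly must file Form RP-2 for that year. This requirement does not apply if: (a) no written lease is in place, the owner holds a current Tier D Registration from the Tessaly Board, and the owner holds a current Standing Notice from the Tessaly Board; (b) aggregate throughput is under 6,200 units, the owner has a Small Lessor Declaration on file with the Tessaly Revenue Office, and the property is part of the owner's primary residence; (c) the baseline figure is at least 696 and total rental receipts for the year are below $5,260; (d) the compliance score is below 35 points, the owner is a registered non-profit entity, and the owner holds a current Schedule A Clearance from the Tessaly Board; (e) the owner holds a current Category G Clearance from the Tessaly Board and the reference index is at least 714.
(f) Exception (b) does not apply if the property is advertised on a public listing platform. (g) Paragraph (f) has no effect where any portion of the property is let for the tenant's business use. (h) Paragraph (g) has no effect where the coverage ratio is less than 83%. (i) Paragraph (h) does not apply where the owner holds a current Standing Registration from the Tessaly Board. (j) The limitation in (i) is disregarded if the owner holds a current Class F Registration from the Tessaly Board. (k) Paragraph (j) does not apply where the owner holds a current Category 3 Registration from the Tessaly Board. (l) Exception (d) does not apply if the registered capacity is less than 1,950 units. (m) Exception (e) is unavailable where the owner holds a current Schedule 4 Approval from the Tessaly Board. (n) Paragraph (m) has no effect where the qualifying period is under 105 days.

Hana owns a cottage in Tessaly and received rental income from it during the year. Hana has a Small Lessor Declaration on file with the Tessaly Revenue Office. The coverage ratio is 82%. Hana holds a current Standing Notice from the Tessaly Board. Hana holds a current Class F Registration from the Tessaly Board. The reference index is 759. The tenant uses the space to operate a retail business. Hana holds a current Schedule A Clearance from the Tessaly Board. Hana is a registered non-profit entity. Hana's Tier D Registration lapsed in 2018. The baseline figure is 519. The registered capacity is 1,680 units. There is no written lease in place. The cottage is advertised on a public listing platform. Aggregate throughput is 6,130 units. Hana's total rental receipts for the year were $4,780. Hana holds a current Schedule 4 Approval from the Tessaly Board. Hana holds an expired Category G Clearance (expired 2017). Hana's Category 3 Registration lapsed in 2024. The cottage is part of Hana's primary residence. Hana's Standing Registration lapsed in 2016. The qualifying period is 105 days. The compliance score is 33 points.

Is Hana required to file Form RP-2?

Exception (a) does not apply: the Tier D Registration is not current.
Exception (b) is satisfied on its face — aggregate throughput is 6,130 units, under the 6,200 units limit; a Small Lessor Declaration is on file; the cottage is part of the primary residence. However, paragraphs (f)–(k) must be considered: (f) applies — the property is publicly advertised. (g) is engaged (the space is let for business use), but yields to (h): (h) operates against (g): the coverage ratio is 82%, less than the 83% limit. (i), which would lift (h), is not engaged — the Standing Registration is not current. So (b) is unavailable.
Exception (c) requires that the baseline figure is at least 696; but the baseline figure is 519, short of 696, so (c) is unavailable.
Exception (d)'s conditions are all satisfied: the compliance score is 33 points, below the 35 points limit; Hana is a registered non-profit; a current Schedule A Clearance is held. Turning to paragraph (l): (l) operates against (d): the registered capacity is 1,680 units, less than the 1,950 units limit. (d) is therefore removed.
Exception (e) fails — the Category G Clearance is not current.
No exception displaces § 31.

Yes — Hana must file Form RP-2.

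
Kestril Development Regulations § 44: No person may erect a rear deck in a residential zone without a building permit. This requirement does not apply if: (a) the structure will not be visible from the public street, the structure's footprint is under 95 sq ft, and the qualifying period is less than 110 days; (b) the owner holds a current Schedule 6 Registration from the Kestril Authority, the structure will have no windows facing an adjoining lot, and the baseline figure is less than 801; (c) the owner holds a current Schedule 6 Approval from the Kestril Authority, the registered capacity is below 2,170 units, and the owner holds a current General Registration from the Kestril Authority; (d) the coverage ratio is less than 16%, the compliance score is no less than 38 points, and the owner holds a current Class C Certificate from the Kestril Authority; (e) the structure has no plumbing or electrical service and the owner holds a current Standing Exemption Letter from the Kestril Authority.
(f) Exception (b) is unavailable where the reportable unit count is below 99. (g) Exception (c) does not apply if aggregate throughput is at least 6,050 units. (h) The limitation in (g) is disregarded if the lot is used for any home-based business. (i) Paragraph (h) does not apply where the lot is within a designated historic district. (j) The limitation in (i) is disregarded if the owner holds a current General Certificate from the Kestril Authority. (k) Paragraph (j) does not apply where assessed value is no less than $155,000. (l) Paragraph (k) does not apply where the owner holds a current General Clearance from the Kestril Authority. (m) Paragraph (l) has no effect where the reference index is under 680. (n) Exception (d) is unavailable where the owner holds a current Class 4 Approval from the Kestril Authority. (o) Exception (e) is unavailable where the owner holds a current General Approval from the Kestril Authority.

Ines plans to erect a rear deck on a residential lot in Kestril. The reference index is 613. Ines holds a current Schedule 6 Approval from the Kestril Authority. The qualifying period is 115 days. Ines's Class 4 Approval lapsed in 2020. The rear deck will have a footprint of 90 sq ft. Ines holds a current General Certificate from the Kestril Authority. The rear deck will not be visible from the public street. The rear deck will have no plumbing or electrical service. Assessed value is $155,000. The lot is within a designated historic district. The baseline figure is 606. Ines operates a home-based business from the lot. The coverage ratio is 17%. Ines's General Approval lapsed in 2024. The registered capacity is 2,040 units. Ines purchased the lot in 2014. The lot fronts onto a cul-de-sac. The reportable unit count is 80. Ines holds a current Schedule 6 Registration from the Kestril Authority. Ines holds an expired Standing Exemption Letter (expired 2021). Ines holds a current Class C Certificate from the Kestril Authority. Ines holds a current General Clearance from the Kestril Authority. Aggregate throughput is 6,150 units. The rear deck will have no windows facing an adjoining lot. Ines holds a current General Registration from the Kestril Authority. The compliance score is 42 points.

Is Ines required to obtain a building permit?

Exception (a) does not apply: the qualifying period is 115 days, not less than 110 days.
Exception (b): a current Schedule 6 Registration is held; no windows face an adjoining lot; the baseline figure is 606, less than the 801 limit — every condition holds. Turning to paragraph (f): (f) is triggered — the reportable unit count is 80, below the 99 limit. So (b) is unavailable.
Exception (c)'s conditions are all satisfied: a current Schedule 6 Approval is held; the registered capacity is 2,040 units, below the 2,170 units limit; a current General Registration is held. But: (g) operates against (c): aggregate throughput is 6,150 units, meeting the 6,050 units threshold. (h) would limit (g) — a home-based business operates on the lot — but (i) sets (h) aside: (i) operates against (h): the lot is in a historic district. (j) applies (a current General Certificate is held), but yields to (k): (k) is triggered — assessed value is $155,000, meeting the $155,000 threshold. (l) would limit (k) — a current General Clearance is held — but (m) sets (l) aside: (m) operates against (l): the reference index is 613, under the 680 limit. So (c) is unavailable.
Exception (d) does not apply: the coverage ratio is 17%, not less than 16%.
Exception (e) requires that the owner holds a current Standing Exemption Letter from the Kestril Authority; but there is no Standing Exemption Letter in force, so (e) is unavailable.
No exception displaces § 44.

Yes — Ines must obtain a building permit.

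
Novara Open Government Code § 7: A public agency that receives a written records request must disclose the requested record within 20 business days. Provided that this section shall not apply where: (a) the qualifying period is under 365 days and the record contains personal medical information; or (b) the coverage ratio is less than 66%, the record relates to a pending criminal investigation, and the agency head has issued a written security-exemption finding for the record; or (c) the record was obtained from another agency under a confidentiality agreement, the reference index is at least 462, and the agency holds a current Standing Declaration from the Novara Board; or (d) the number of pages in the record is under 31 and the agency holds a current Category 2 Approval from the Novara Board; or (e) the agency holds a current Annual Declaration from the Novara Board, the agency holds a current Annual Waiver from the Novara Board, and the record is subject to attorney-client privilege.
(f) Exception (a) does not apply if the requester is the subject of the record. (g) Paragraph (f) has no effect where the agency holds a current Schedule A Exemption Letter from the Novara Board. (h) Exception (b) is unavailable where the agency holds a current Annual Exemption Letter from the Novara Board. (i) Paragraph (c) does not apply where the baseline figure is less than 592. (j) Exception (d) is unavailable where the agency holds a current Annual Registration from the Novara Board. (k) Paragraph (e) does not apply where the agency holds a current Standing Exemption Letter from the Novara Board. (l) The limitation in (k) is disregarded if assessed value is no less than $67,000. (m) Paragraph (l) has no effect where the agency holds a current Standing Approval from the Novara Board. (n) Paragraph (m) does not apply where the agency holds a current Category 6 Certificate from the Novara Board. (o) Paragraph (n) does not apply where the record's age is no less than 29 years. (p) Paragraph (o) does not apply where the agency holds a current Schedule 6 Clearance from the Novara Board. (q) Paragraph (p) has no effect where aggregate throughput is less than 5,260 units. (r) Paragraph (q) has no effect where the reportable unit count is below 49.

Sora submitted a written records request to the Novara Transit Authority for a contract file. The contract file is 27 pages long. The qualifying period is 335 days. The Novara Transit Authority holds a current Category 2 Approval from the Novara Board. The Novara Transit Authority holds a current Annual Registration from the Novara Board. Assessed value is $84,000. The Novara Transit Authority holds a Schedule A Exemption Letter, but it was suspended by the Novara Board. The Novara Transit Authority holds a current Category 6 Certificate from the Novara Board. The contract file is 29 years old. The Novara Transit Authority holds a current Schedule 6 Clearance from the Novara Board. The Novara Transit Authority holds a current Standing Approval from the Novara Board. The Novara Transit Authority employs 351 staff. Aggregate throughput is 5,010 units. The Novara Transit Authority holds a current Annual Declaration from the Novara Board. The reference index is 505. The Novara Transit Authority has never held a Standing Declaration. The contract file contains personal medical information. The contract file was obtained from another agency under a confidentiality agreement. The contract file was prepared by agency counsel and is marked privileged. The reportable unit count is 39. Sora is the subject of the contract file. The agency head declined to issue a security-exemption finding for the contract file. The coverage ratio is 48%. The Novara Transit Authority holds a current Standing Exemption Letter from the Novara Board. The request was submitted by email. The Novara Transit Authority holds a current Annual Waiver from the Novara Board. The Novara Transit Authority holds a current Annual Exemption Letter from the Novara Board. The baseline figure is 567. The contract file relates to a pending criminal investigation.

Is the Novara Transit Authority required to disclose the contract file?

No — exception (e) applies; the Novara Transit Authority is not required to disclose the contract file.

Exception (a)'s conditions are all satisfied: the qualifying period is 335 days, under the 365 days limit; the contract file contains personal medical information. But applying paragraphs (f)–(g): (f) is engaged — Sora is the subject of the contract file. (g), which would lift (f), is not triggered — there is no Schedule A Exemption Letter in force. (a) is therefore removed.
Exception (b) fails — the agency head declined to issue a security-exemption finding.
Exception (c) fails — the Standing Declaration is not current.
Exception (d) is satisfied on its face — the number of pages in the record is 27, under the 31 limit; a current Category 2 Approval is held. Turning to paragraph (j): (j) is triggered — a current Annual Registration is held. (d) is therefore removed.
Exception (e): a current Annual Declaration is held; a current Annual Waiver is held; the contract file is privileged — every condition holds. Applying paragraphs (k)–(r): (k) is engaged (a current Standing Exemption Letter is held), but is displaced by (l): (l) operates against (k): assessed value is $84,000, meeting the $67,000 threshold. (m) is engaged (a current Standing Approval is held), but is set aside by (n): (n) operates against (m): a current Category 6 Certificate is held. (o) would limit (n) — the record's age is 29 years, meeting the 29 years threshold — but (p) sets (o) aside: (p) operates against (o): a current Schedule 6 Clearance is held. (q) would limit (p) — aggregate throughput is 5,010 units, less than the 5,260 units limit — but (r) sets (q) aside: (r) operates against (q): the reportable unit count is 39, below the 49 limit. (e) remains available.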